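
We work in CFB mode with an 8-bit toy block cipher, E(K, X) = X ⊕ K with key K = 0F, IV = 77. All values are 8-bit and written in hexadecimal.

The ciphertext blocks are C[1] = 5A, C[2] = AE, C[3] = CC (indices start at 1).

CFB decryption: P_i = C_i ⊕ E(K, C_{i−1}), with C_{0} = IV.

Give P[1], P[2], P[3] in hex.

P[1] = 22, P[2] = FB, P[3] = 6D

P[1]: E(K, 77) = 78; 5A ⊕ 78 = 22.
P[2]: E(K, 5A) = 55; AE ⊕ 55 = FB.
P[3]: E(K, AE) = A1; CC ⊕ A1 = 6D.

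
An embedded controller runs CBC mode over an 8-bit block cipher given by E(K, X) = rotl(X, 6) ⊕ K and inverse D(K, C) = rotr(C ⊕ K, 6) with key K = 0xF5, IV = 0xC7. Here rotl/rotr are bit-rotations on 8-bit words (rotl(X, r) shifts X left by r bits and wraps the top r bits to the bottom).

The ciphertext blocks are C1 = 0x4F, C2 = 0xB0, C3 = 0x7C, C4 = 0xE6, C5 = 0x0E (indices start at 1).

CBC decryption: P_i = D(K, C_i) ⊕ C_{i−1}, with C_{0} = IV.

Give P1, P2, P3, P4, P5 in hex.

P1 = 0x2D, P2 = 0x5A, P3 = 0x96, P4 = 0x30, P5 = 0x09

P1: D(K, 0x4F) = 0xEA; 0xEA ⊕ 0xC7 = 0x2D.
P2: D(K, 0xB0) = 0x15; 0x15 ⊕ 0x4F = 0x5A.
P3: D(K, 0x7C) = 0x26; 0x26 ⊕ 0xB0 = 0x96.
P4: D(K, 0xE6) = 0x4C; 0x4C ⊕ 0x7C = 0x30.
P5: D(K, 0x0E) = 0xEF; 0xEF ⊕ 0xE6 = 0x09.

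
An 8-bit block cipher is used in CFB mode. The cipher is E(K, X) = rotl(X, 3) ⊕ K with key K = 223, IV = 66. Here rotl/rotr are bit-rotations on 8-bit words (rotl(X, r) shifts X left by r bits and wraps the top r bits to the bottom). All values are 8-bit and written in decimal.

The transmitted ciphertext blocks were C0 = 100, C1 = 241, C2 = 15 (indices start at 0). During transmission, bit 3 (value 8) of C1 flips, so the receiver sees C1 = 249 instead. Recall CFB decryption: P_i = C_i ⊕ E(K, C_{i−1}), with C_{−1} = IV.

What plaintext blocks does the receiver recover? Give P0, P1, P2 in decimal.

P0 = 169, P1 = 5, P2 = 31

Only C1 changed, to 249. In CFB, a change in C_i flips the same bit in P_i and garbles P_{i+1}. Decrypting the received ciphertext:
P0: E(K, 66) = 205; 100 ⊕ 205 = 169.
P1: E(K, 100) = 252; 249 ⊕ 252 = 5.
P2: E(K, 249) = 16; 15 ⊕ 16 = 31.
Blocks that differ from the original plaintext: P1, P2.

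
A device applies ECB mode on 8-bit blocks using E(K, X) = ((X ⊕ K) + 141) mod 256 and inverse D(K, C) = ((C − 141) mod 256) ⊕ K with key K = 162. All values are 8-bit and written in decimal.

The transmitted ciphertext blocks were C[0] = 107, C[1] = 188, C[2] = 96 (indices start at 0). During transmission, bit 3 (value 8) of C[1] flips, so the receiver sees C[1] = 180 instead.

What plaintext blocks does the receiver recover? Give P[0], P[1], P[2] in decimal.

ECB decryption: P_i = D(K, C_i).
Only C[1] changed, to 180. In ECB, a change in C_i affects only P_i. Decrypting the received ciphertext:
P[0]: D(K, 107) = 124.
P[1]: D(K, 180) = 133.
P[2]: D(K, 96) = 113.
Blocks that differ from the original plaintext: P[1].

P[0] = 124, P[1] = 133, P[2] = 113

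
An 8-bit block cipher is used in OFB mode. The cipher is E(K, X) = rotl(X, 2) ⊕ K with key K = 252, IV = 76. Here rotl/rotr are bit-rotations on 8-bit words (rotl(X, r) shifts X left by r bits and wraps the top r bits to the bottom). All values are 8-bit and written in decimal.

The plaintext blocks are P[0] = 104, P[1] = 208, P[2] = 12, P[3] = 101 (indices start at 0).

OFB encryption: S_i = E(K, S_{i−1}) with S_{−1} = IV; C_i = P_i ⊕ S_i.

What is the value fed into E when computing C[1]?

C[0]: S = E(K, 76) = 205; 104 ⊕ 205 = 165.
C[1]: S = E(K, 205) = 203; 208 ⊕ 203 = 27.
So the input to E for block [1] is 205.

205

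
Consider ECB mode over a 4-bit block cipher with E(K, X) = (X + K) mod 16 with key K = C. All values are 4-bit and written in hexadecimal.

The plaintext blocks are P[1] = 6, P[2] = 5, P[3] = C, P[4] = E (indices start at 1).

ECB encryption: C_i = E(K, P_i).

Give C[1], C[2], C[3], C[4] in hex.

C[1] = 2, C[2] = 1, C[3] = 8, C[4] = A

C[1]: E(K, 6) = 2.
C[2]: E(K, 5) = 1.
C[3]: E(K, C) = 8.
C[4]: E(K, E) = A.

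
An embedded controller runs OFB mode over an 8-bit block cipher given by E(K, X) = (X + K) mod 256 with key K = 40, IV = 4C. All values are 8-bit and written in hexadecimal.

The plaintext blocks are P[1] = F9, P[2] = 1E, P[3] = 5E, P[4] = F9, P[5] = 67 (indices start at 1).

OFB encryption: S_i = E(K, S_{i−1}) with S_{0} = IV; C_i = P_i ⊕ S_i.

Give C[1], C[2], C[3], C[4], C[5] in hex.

C[1] = 75, C[2] = D2, C[3] = 52, C[4] = B5, C[5] = EB

C[1]: S = E(K, 4C) = 8C; F9 ⊕ 8C = 75.
C[2]: S = E(K, 8C) = CC; 1E ⊕ CC = D2.
C[3]: S = E(K, CC) = 0C; 5E ⊕ 0C = 52.
C[4]: S = E(K, 0C) = 4C; F9 ⊕ 4C = B5.
C[5]: S = E(K, 4C) = 8C; 67 ⊕ 8C = EB.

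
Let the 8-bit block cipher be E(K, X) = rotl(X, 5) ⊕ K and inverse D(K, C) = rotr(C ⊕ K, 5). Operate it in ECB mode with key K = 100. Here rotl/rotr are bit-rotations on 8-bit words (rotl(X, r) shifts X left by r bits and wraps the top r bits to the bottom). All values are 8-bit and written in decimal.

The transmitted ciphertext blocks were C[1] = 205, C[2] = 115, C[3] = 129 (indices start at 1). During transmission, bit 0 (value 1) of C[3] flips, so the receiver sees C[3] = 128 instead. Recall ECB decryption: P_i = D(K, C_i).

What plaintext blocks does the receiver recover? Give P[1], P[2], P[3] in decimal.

P[1] = 77, P[2] = 184, P[3] = 39

Only C[3] changed, to 128. In ECB, a change in C_i affects only P_i. Decrypting the received ciphertext:
P[1]: D(K, 205) = 77.
P[2]: D(K, 115) = 184.
P[3]: D(K, 128) = 39.
Blocks that differ from the original plaintext: P[3].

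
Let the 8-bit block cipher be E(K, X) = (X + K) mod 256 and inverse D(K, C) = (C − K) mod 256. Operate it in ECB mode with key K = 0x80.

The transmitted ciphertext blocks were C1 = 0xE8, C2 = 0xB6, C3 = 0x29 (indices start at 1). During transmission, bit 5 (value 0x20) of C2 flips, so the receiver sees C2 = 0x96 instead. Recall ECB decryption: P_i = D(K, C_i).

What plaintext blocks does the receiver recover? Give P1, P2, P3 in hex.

P1 = 0x68, P2 = 0x16, P3 = 0xA9

Only C2 changed, to 0x96. In ECB, a change in C_i affects only P_i. Decrypting the received ciphertext:
P1: D(K, 0xE8) = 0x68.
P2: D(K, 0x96) = 0x16.
P3: D(K, 0x29) = 0xA9.
Blocks that differ from the original plaintext: P2.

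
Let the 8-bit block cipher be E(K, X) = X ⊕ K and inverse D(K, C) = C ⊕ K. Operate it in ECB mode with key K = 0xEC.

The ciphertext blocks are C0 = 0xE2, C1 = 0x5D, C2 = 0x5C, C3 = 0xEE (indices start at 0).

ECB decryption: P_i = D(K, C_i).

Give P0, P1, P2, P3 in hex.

P0: D(K, 0xE2) = 0x0E.
P1: D(K, 0x5D) = 0xB1.
P2: D(K, 0x5C) = 0xB0.
P3: D(K, 0xEE) = 0x02.

P0 = 0x0E, P1 = 0xB1, P2 = 0xB0, P3 = 0x02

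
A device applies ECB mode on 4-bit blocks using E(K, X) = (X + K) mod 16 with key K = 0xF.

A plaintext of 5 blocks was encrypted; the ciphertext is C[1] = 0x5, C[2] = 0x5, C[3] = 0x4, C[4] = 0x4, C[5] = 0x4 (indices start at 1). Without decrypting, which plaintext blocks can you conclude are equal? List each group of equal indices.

ECB encrypts each block independently with the same key, so equal ciphertext blocks imply equal plaintext blocks.
C[1] = C[2] = 0x5, so P[1] = P[2].
C[3] = C[4] = C[5] = 0x4, so P[3] = P[4] = P[5].

P[1] = P[2]; P[3] = P[4] = P[5]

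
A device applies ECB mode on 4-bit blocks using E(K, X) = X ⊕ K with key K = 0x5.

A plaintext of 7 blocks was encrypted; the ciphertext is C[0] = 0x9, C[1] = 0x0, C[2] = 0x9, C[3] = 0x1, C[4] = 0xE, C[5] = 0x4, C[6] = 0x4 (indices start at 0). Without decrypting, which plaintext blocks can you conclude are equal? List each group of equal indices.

P[0] = P[2]; P[5] = P[6]

ECB encrypts each block independently with the same key, so equal ciphertext blocks imply equal plaintext blocks.
C[0] = C[2] = 0x9, so P[0] = P[2].
C[5] = C[6] = 0x4, so P[5] = P[6].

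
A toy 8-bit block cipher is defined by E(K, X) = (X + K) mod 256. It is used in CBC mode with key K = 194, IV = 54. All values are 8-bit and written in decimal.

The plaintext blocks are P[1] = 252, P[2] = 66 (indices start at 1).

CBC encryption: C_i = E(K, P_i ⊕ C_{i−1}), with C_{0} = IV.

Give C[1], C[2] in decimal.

C[1] = 140, C[2] = 144

C[1]: P[1] ⊕ 54 = 202; E(K, 202) = 140.
C[2]: P[2] ⊕ 140 = 206; E(K, 206) = 144.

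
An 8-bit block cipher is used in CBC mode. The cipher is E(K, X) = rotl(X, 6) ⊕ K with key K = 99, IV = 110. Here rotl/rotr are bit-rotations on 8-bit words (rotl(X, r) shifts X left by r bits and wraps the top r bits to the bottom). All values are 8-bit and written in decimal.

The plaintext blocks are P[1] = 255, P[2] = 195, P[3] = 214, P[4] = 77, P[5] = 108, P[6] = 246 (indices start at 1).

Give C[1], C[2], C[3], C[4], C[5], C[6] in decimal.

C[1] = 7, C[2] = 82, C[3] = 66, C[4] = 160, C[5] = 80, C[6] = 202

CBC encryption: C_i = E(K, P_i ⊕ C_{i−1}), with C_{0} = IV.
C[1]: P[1] ⊕ 110 = 145; E(K, 145) = 7.
C[2]: P[2] ⊕ 7 = 196; E(K, 196) = 82.
C[3]: P[3] ⊕ 82 = 132; E(K, 132) = 66.
C[4]: P[4] ⊕ 66 = 15; E(K, 15) = 160.
C[5]: P[5] ⊕ 160 = 204; E(K, 204) = 80.
C[6]: P[6] ⊕ 80 = 166; E(K, 166) = 202.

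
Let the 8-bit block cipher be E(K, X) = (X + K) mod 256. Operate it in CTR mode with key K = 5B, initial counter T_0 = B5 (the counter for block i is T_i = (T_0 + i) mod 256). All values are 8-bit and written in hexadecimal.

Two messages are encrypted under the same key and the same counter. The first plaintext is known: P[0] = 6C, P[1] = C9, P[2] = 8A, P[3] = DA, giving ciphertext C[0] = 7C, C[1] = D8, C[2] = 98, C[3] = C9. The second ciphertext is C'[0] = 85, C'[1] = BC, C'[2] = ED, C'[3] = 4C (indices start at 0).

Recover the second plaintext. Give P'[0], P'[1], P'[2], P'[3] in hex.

In CTR with a reused counter, both messages share the same keystream S_i, so C_i ⊕ C'_i = P_i ⊕ P'_i and thus P'_i = P_i ⊕ C_i ⊕ C'_i.
P'[0]: 6C ⊕ 7C ⊕ 85 = 95.
P'[1]: C9 ⊕ D8 ⊕ BC = AD.
P'[2]: 8A ⊕ 98 ⊕ ED = FF.
P'[3]: DA ⊕ C9 ⊕ 4C = 5F.

P'[0] = 95, P'[1] = AD, P'[2] = FF, P'[3] = 5F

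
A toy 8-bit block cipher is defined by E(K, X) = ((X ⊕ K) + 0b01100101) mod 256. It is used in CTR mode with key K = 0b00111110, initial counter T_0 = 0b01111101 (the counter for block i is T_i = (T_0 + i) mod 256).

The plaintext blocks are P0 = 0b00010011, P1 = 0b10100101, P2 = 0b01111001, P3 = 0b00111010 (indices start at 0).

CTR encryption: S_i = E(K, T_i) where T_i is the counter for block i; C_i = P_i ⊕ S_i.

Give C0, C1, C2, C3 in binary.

C0 = 0b10111011, C1 = 0b00000000, C2 = 0b11011111, C3 = 0b00011001

C0: T = 0b01111101, S = E(K, T) = 0b10101000; 0b00010011 ⊕ 0b10101000 = 0b10111011.
C1: T = 0b01111110, S = E(K, T) = 0b10100101; 0b10100101 ⊕ 0b10100101 = 0b00000000.
C2: T = 0b01111111, S = E(K, T) = 0b10100110; 0b01111001 ⊕ 0b10100110 = 0b11011111.
C3: T = 0b10000000, S = E(K, T) = 0b00100011; 0b00111010 ⊕ 0b00100011 = 0b00011001.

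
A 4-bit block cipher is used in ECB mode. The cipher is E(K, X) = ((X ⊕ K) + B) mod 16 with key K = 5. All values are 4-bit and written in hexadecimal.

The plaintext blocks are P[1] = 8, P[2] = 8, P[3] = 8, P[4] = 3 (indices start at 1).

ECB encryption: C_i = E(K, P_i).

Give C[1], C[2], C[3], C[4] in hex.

C[1]: E(K, 8) = 8.
C[2]: E(K, 8) = 8.
C[3]: E(K, 8) = 8.
C[4]: E(K, 3) = 1.

C[1] = 8, C[2] = 8, C[3] = 8, C[4] = 1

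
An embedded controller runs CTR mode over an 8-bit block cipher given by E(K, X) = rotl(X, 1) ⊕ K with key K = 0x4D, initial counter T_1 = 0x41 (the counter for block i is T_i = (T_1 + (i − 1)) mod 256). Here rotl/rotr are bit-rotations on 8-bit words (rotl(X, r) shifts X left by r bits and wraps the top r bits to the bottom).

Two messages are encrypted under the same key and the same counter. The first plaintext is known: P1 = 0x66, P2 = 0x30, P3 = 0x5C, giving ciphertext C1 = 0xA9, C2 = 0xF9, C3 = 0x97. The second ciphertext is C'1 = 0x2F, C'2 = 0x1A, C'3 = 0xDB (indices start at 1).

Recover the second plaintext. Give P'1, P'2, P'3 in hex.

In CTR with a reused counter, both messages share the same keystream S_i, so C_i ⊕ C'_i = P_i ⊕ P'_i and thus P'_i = P_i ⊕ C_i ⊕ C'_i.
P'1: 0x66 ⊕ 0xA9 ⊕ 0x2F = 0xE0.
P'2: 0x30 ⊕ 0xF9 ⊕ 0x1A = 0xD3.
P'3: 0x5C ⊕ 0x97 ⊕ 0xDB = 0x10.

P'1 = 0xE0, P'2 = 0xD3, P'3 = 0x10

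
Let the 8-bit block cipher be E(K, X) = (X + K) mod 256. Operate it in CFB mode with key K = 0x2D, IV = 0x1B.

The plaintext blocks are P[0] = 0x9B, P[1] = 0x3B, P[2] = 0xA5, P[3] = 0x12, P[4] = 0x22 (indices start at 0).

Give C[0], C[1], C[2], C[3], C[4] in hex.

CFB encryption: C_i = P_i ⊕ E(K, C_{i−1}), with C_{−1} = IV.
C[0]: E(K, 0x1B) = 0x48; 0x9B ⊕ 0x48 = 0xD3.
C[1]: E(K, 0xD3) = 0x00; 0x3B ⊕ 0x00 = 0x3B.
C[2]: E(K, 0x3B) = 0x68; 0xA5 ⊕ 0x68 = 0xCD.
C[3]: E(K, 0xCD) = 0xFA; 0x12 ⊕ 0xFA = 0xE8.
C[4]: E(K, 0xE8) = 0x15; 0x22 ⊕ 0x15 = 0x37.

C[0] = 0xD3, C[1] = 0x3B, C[2] = 0xCD, C[3] = 0xE8, C[4] = 0x37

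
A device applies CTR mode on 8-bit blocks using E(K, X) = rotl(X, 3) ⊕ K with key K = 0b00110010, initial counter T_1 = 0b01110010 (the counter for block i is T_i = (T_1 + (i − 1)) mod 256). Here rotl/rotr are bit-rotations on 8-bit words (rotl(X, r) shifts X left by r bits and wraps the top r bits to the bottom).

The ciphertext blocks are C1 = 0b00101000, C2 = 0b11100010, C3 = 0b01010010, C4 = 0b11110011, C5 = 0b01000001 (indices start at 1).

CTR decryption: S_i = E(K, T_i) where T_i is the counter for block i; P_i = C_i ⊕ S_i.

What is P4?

P4: T = 0b01110101, S = E(K, T) = 0b10011001; 0b11110011 ⊕ 0b10011001 = 0b01101010.

P4 = 0b01101010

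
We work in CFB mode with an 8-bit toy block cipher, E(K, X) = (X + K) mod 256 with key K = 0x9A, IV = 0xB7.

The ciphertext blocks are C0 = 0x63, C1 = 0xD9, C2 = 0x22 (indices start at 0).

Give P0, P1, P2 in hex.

P0 = 0x32, P1 = 0x24, P2 = 0x51

CFB decryption: P_i = C_i ⊕ E(K, C_{i−1}), with C_{−1} = IV.
P0: E(K, 0xB7) = 0x51; 0x63 ⊕ 0x51 = 0x32.
P1: E(K, 0x63) = 0xFD; 0xD9 ⊕ 0xFD = 0x24.
P2: E(K, 0xD9) = 0x73; 0x22 ⊕ 0x73 = 0x51.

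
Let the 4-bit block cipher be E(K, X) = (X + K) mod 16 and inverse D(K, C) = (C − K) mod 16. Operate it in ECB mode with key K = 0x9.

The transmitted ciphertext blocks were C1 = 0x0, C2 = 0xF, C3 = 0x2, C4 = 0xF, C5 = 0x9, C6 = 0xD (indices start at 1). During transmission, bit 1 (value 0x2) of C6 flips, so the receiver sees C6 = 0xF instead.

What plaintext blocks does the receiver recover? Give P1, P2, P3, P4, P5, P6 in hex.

ECB decryption: P_i = D(K, C_i).
Only C6 changed, to 0xF. In ECB, a change in C_i affects only P_i. Decrypting the received ciphertext:
P1: D(K, 0x0) = 0x7.
P2: D(K, 0xF) = 0x6.
P3: D(K, 0x2) = 0x9.
P4: D(K, 0xF) = 0x6.
P5: D(K, 0x9) = 0x0.
P6: D(K, 0xF) = 0x6.
Blocks that differ from the original plaintext: P6.

P1 = 0x7, P2 = 0x6, P3 = 0x9, P4 = 0x6, P5 = 0x0, P6 = 0x6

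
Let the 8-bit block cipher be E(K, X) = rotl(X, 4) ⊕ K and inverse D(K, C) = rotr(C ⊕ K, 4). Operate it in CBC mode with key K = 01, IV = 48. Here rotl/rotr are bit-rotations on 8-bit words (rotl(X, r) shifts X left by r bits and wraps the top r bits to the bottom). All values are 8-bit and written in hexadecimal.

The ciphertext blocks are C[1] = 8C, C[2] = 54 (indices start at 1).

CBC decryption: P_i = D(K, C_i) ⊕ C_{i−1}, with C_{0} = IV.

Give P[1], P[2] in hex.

P[1]: D(K, 8C) = D8; D8 ⊕ 48 = 90.
P[2]: D(K, 54) = 55; 55 ⊕ 8C = D9.

P[1] = 90, P[2] = D9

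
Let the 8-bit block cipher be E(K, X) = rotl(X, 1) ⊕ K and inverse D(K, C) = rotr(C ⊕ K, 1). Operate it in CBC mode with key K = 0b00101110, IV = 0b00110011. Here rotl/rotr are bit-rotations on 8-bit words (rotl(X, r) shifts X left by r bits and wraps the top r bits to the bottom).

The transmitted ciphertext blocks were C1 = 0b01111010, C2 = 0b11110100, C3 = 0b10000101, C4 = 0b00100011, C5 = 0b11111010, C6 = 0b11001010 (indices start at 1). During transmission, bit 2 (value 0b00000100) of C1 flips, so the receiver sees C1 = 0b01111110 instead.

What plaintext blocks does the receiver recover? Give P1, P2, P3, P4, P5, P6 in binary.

P1 = 0b00011011, P2 = 0b00010011, P3 = 0b00100001, P4 = 0b00000011, P5 = 0b01001001, P6 = 0b10001000

CBC decryption: P_i = D(K, C_i) ⊕ C_{i−1}, with C_{0} = IV.
Only C1 changed, to 0b01111110. In CBC, a change in C_i garbles P_i and flips the same bit in P_{i+1}. Decrypting the received ciphertext:
P1: D(K, 0b01111110) = 0b00101000; 0b00101000 ⊕ 0b00110011 = 0b00011011.
P2: D(K, 0b11110100) = 0b01101101; 0b01101101 ⊕ 0b01111110 = 0b00010011.
P3: D(K, 0b10000101) = 0b11010101; 0b11010101 ⊕ 0b11110100 = 0b00100001.
P4: D(K, 0b00100011) = 0b10000110; 0b10000110 ⊕ 0b10000101 = 0b00000011.
P5: D(K, 0b11111010) = 0b01101010; 0b01101010 ⊕ 0b00100011 = 0b01001001.
P6: D(K, 0b11001010) = 0b01110010; 0b01110010 ⊕ 0b11111010 = 0b10001000.
Blocks that differ from the original plaintext: P1, P2.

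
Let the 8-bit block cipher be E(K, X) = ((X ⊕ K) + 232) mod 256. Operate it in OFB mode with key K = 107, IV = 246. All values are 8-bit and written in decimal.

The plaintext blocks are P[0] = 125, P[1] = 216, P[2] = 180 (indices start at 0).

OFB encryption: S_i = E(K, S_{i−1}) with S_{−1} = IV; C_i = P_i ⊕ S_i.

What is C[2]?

C[0]: S = E(K, 246) = 133; 125 ⊕ 133 = 248.
C[1]: S = E(K, 133) = 214; 216 ⊕ 214 = 14.
C[2]: S = E(K, 214) = 165; 180 ⊕ 165 = 17.

C[2] = 17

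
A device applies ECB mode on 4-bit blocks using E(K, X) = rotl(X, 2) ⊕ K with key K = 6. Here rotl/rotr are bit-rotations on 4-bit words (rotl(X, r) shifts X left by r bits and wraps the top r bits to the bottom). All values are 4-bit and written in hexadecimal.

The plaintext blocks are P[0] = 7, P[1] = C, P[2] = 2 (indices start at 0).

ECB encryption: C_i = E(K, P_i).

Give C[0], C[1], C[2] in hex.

C[0]: E(K, 7) = B.
C[1]: E(K, C) = 5.
C[2]: E(K, 2) = E.

C[0] = B, C[1] = 5, C[2] = E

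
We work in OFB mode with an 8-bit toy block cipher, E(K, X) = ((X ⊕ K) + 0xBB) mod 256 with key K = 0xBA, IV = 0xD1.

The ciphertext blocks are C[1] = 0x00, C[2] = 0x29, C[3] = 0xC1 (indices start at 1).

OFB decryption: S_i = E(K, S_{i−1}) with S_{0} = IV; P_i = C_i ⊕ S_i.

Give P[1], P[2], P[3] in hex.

P[1]: S = E(K, 0xD1) = 0x26; 0x00 ⊕ 0x26 = 0x26.
P[2]: S = E(K, 0x26) = 0x57; 0x29 ⊕ 0x57 = 0x7E.
P[3]: S = E(K, 0x57) = 0xA8; 0xC1 ⊕ 0xA8 = 0x69.

P[1] = 0x26, P[2] = 0x7E, P[3] = 0x69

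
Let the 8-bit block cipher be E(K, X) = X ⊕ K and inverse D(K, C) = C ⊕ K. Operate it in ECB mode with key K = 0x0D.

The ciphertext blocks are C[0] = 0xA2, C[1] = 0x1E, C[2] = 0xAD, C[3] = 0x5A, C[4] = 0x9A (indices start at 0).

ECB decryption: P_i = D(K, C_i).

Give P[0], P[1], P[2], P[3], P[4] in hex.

P[0] = 0xAF, P[1] = 0x13, P[2] = 0xA0, P[3] = 0x57, P[4] = 0x97

P[0]: D(K, 0xA2) = 0xAF.
P[1]: D(K, 0x1E) = 0x13.
P[2]: D(K, 0xAD) = 0xA0.
P[3]: D(K, 0x5A) = 0x57.
P[4]: D(K, 0x9A) = 0x97.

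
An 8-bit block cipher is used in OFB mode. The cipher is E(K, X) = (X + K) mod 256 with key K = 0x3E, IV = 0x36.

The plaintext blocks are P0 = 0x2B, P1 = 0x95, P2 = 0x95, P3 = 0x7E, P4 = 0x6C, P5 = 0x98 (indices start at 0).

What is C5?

OFB encryption: S_i = E(K, S_{i−1}) with S_{−1} = IV; C_i = P_i ⊕ S_i.
C0: S = E(K, 0x36) = 0x74; 0x2B ⊕ 0x74 = 0x5F.
C1: S = E(K, 0x74) = 0xB2; 0x95 ⊕ 0xB2 = 0x27.
C2: S = E(K, 0xB2) = 0xF0; 0x95 ⊕ 0xF0 = 0x65.
C3: S = E(K, 0xF0) = 0x2E; 0x7E ⊕ 0x2E = 0x50.
C4: S = E(K, 0x2E) = 0x6C; 0x6C ⊕ 0x6C = 0x00.
C5: S = E(K, 0x6C) = 0xAA; 0x98 ⊕ 0xAA = 0x32.

C5 = 0x32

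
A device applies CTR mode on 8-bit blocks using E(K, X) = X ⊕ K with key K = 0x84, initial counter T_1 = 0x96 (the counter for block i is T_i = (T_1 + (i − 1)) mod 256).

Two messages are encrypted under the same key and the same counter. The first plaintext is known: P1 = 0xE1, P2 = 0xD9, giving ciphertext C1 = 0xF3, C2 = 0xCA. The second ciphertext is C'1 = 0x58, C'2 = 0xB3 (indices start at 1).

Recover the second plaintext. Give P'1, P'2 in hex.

P'1 = 0x4A, P'2 = 0xA0

In CTR with a reused counter, both messages share the same keystream S_i, so C_i ⊕ C'_i = P_i ⊕ P'_i and thus P'_i = P_i ⊕ C_i ⊕ C'_i.
P'1: 0xE1 ⊕ 0xF3 ⊕ 0x58 = 0x4A.
P'2: 0xD9 ⊕ 0xCA ⊕ 0xB3 = 0xA0.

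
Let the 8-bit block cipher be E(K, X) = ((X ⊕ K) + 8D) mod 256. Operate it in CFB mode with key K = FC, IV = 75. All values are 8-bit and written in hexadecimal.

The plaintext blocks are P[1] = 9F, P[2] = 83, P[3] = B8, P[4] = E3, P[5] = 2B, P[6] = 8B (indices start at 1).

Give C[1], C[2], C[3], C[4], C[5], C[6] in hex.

C[1] = 89, C[2] = 81, C[3] = B2, C[4] = 38, C[5] = 7A, C[6] = 98

CFB encryption: C_i = P_i ⊕ E(K, C_{i−1}), with C_{0} = IV.
C[1]: E(K, 75) = 16; 9F ⊕ 16 = 89.
C[2]: E(K, 89) = 02; 83 ⊕ 02 = 81.
C[3]: E(K, 81) = 0A; B8 ⊕ 0A = B2.
C[4]: E(K, B2) = DB; E3 ⊕ DB = 38.
C[5]: E(K, 38) = 51; 2B ⊕ 51 = 7A.
C[6]: E(K, 7A) = 13; 8B ⊕ 13 = 98.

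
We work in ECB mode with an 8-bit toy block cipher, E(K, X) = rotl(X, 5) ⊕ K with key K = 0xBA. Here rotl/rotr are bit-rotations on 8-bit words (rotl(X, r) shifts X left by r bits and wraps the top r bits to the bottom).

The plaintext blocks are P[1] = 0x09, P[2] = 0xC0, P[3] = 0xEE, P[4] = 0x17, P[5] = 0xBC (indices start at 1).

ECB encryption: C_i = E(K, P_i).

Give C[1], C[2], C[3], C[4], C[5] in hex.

C[1]: E(K, 0x09) = 0x9B.
C[2]: E(K, 0xC0) = 0xA2.
C[3]: E(K, 0xEE) = 0x67.
C[4]: E(K, 0x17) = 0x58.
C[5]: E(K, 0xBC) = 0x2D.

C[1] = 0x9B, C[2] = 0xA2, C[3] = 0x67, C[4] = 0x58, C[5] = 0x2D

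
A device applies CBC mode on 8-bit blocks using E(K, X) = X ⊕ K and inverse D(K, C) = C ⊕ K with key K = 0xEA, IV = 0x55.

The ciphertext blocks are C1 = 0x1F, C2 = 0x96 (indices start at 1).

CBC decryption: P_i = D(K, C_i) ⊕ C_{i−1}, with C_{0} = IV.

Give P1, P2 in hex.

P1: D(K, 0x1F) = 0xF5; 0xF5 ⊕ 0x55 = 0xA0.
P2: D(K, 0x96) = 0x7C; 0x7C ⊕ 0x1F = 0x63.

P1 = 0xA0, P2 = 0x63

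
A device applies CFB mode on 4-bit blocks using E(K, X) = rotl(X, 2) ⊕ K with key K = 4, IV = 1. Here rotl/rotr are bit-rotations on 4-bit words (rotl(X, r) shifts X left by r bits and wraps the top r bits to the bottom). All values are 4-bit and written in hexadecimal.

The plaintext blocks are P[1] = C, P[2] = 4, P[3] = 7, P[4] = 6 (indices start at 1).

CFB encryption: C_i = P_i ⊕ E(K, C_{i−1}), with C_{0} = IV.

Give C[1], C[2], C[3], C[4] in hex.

C[1] = C, C[2] = 3, C[3] = F, C[4] = D

C[1]: E(K, 1) = 0; C ⊕ 0 = C.
C[2]: E(K, C) = 7; 4 ⊕ 7 = 3.
C[3]: E(K, 3) = 8; 7 ⊕ 8 = F.
C[4]: E(K, F) = B; 6 ⊕ B = D.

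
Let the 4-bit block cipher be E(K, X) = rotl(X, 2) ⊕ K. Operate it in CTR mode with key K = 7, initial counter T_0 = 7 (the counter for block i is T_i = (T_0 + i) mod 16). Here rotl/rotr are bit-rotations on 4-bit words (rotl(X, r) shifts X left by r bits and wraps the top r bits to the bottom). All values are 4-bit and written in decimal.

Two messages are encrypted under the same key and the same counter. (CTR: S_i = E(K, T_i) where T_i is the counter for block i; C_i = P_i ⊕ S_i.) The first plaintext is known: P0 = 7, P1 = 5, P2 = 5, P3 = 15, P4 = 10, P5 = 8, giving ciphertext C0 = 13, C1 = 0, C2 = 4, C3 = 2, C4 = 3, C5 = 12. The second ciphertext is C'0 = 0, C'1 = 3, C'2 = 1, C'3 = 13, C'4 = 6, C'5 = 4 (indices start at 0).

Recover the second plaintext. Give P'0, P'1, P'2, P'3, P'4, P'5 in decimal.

P'0 = 10, P'1 = 6, P'2 = 0, P'3 = 0, P'4 = 15, P'5 = 0

In CTR with a reused counter, both messages share the same keystream S_i, so C_i ⊕ C'_i = P_i ⊕ P'_i and thus P'_i = P_i ⊕ C_i ⊕ C'_i.
P'0: 7 ⊕ 13 ⊕ 0 = 10.
P'1: 5 ⊕ 0 ⊕ 3 = 6.
P'2: 5 ⊕ 4 ⊕ 1 = 0.
P'3: 15 ⊕ 2 ⊕ 13 = 0.
P'4: 10 ⊕ 3 ⊕ 6 = 15.
P'5: 8 ⊕ 12 ⊕ 4 = 0.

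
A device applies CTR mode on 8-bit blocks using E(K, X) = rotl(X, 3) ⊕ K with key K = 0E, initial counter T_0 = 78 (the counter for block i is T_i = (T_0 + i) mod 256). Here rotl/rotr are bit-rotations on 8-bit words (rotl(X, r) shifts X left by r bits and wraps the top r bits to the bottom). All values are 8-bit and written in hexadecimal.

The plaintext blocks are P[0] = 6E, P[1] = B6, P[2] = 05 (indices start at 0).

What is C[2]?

CTR encryption: S_i = E(K, T_i) where T_i is the counter for block i; C_i = P_i ⊕ S_i.
C[0]: T = 78, S = E(K, T) = CD; 6E ⊕ CD = A3.
C[1]: T = 79, S = E(K, T) = C5; B6 ⊕ C5 = 73.
C[2]: T = 7A, S = E(K, T) = DD; 05 ⊕ DD = D8.

C[2] = D8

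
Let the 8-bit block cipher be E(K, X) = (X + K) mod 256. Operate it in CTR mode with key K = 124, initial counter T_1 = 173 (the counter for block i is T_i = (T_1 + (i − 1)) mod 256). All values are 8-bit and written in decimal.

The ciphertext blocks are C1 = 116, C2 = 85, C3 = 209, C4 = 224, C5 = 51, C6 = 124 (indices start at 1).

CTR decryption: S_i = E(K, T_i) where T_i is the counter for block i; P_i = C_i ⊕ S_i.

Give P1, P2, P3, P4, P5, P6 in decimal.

P1: T = 173, S = E(K, T) = 41; 116 ⊕ 41 = 93.
P2: T = 174, S = E(K, T) = 42; 85 ⊕ 42 = 127.
P3: T = 175, S = E(K, T) = 43; 209 ⊕ 43 = 250.
P4: T = 176, S = E(K, T) = 44; 224 ⊕ 44 = 204.
P5: T = 177, S = E(K, T) = 45; 51 ⊕ 45 = 30.
P6: T = 178, S = E(K, T) = 46; 124 ⊕ 46 = 82.

P1 = 93, P2 = 127, P3 = 250, P4 = 204, P5 = 30, P6 = 82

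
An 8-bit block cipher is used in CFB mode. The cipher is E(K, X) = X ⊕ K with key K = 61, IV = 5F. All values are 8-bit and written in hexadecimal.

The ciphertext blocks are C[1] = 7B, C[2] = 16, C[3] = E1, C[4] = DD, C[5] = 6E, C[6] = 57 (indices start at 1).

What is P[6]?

CFB decryption: P_i = C_i ⊕ E(K, C_{i−1}), with C_{0} = IV.
P[6]: E(K, 6E) = 0F; 57 ⊕ 0F = 58.

P[6] = 58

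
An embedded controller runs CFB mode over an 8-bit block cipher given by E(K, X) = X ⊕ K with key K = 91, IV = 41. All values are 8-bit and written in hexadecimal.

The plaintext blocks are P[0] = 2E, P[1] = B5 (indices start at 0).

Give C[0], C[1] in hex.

C[0] = FE, C[1] = DA

CFB encryption: C_i = P_i ⊕ E(K, C_{i−1}), with C_{−1} = IV.
C[0]: E(K, 41) = D0; 2E ⊕ D0 = FE.
C[1]: E(K, FE) = 6F; B5 ⊕ 6F = DA.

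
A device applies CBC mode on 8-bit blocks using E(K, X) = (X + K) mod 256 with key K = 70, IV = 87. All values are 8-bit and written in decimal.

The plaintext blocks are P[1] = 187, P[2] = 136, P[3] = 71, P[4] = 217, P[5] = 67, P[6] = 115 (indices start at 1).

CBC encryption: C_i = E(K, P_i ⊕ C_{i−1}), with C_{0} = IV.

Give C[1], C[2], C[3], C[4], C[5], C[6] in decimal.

C[1]: P[1] ⊕ 87 = 236; E(K, 236) = 50.
C[2]: P[2] ⊕ 50 = 186; E(K, 186) = 0.
C[3]: P[3] ⊕ 0 = 71; E(K, 71) = 141.
C[4]: P[4] ⊕ 141 = 84; E(K, 84) = 154.
C[5]: P[5] ⊕ 154 = 217; E(K, 217) = 31.
C[6]: P[6] ⊕ 31 = 108; E(K, 108) = 178.

C[1] = 50, C[2] = 0, C[3] = 141, C[4] = 154, C[5] = 31, C[6] = 178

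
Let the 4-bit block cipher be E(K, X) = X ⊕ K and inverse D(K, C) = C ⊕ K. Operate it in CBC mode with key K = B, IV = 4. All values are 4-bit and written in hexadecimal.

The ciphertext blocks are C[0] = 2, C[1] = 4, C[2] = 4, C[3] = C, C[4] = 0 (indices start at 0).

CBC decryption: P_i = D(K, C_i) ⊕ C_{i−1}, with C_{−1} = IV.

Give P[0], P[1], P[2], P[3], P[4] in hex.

P[0] = D, P[1] = D, P[2] = B, P[3] = 3, P[4] = 7

P[0]: D(K, 2) = 9; 9 ⊕ 4 = D.
P[1]: D(K, 4) = F; F ⊕ 2 = D.
P[2]: D(K, 4) = F; F ⊕ 4 = B.
P[3]: D(K, C) = 7; 7 ⊕ 4 = 3.
P[4]: D(K, 0) = B; B ⊕ C = 7.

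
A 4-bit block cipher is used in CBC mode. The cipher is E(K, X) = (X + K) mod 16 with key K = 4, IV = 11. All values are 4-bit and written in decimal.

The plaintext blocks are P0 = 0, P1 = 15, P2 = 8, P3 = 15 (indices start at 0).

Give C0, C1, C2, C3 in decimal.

C0 = 15, C1 = 4, C2 = 0, C3 = 3

CBC encryption: C_i = E(K, P_i ⊕ C_{i−1}), with C_{−1} = IV.
C0: P0 ⊕ 11 = 11; E(K, 11) = 15.
C1: P1 ⊕ 15 = 0; E(K, 0) = 4.
C2: P2 ⊕ 4 = 12; E(K, 12) = 0.
C3: P3 ⊕ 0 = 15; E(K, 15) = 3.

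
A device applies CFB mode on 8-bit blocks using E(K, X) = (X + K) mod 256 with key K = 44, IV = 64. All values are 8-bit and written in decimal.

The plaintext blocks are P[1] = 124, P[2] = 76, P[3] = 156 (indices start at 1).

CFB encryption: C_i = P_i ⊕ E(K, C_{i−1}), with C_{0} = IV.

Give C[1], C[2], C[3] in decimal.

C[1] = 16, C[2] = 112, C[3] = 0

C[1]: E(K, 64) = 108; 124 ⊕ 108 = 16.
C[2]: E(K, 16) = 60; 76 ⊕ 60 = 112.
C[3]: E(K, 112) = 156; 156 ⊕ 156 = 0.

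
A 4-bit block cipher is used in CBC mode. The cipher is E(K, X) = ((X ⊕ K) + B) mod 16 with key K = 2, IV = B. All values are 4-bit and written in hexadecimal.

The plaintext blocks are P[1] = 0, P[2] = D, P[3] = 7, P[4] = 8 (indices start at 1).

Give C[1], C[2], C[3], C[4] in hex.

C[1] = 4, C[2] = 6, C[3] = E, C[4] = F

CBC encryption: C_i = E(K, P_i ⊕ C_{i−1}), with C_{0} = IV.
C[1]: P[1] ⊕ B = B; E(K, B) = 4.
C[2]: P[2] ⊕ 4 = 9; E(K, 9) = 6.
C[3]: P[3] ⊕ 6 = 1; E(K, 1) = E.
C[4]: P[4] ⊕ E = 6; E(K, 6) = F.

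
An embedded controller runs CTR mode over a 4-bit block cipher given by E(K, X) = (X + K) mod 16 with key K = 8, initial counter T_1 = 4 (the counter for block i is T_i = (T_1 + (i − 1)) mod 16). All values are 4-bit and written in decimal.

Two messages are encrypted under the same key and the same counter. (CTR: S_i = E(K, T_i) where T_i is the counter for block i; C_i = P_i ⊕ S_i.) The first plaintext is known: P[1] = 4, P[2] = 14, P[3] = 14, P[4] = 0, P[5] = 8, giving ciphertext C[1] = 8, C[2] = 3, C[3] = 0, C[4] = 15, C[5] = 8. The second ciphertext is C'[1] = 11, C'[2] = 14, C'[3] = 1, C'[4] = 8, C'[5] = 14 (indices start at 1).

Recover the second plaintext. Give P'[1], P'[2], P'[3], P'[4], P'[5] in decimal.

In CTR with a reused counter, both messages share the same keystream S_i, so C_i ⊕ C'_i = P_i ⊕ P'_i and thus P'_i = P_i ⊕ C_i ⊕ C'_i.
P'[1]: 4 ⊕ 8 ⊕ 11 = 7.
P'[2]: 14 ⊕ 3 ⊕ 14 = 3.
P'[3]: 14 ⊕ 0 ⊕ 1 = 15.
P'[4]: 0 ⊕ 15 ⊕ 8 = 7.
P'[5]: 8 ⊕ 8 ⊕ 14 = 14.

P'[1] = 7, P'[2] = 3, P'[3] = 15, P'[4] = 7, P'[5] = 14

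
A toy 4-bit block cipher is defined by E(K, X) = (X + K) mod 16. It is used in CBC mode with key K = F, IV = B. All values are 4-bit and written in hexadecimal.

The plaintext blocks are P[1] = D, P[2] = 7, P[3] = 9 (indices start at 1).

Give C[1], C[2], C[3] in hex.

C[1] = 5, C[2] = 1, C[3] = 7

CBC encryption: C_i = E(K, P_i ⊕ C_{i−1}), with C_{0} = IV.
C[1]: P[1] ⊕ B = 6; E(K, 6) = 5.
C[2]: P[2] ⊕ 5 = 2; E(K, 2) = 1.
C[3]: P[3] ⊕ 1 = 8; E(K, 8) = 7.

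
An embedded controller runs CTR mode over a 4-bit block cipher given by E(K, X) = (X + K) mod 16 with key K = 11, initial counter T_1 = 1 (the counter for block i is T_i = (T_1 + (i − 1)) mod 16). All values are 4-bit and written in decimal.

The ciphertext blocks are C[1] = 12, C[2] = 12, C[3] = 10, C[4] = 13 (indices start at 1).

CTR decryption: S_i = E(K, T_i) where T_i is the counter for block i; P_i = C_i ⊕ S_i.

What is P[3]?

P[3]: T = 3, S = E(K, T) = 14; 10 ⊕ 14 = 4.

P[3] = 4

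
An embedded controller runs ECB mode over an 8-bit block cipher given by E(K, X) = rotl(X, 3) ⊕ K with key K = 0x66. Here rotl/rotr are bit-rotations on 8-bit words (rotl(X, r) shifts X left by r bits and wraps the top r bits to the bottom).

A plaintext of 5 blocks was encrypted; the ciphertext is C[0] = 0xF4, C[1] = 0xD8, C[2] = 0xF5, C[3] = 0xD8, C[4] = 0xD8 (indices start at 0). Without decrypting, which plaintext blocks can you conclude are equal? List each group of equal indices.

ECB encrypts each block independently with the same key, so equal ciphertext blocks imply equal plaintext blocks.
C[1] = C[3] = C[4] = 0xD8, so P[1] = P[3] = P[4].

P[1] = P[3] = P[4]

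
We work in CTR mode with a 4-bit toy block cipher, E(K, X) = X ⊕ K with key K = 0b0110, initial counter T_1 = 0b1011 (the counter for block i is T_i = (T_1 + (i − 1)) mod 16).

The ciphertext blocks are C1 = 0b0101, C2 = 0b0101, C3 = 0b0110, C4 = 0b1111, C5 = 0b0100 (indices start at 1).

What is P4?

P4 = 0b0111

CTR decryption: S_i = E(K, T_i) where T_i is the counter for block i; P_i = C_i ⊕ S_i.
P4: T = 0b1110, S = E(K, T) = 0b1000; 0b1111 ⊕ 0b1000 = 0b0111.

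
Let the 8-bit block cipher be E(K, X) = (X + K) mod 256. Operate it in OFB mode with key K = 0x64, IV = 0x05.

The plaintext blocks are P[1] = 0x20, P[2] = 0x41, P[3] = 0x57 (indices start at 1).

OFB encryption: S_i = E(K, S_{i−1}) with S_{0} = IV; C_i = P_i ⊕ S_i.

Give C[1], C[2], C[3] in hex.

C[1]: S = E(K, 0x05) = 0x69; 0x20 ⊕ 0x69 = 0x49.
C[2]: S = E(K, 0x69) = 0xCD; 0x41 ⊕ 0xCD = 0x8C.
C[3]: S = E(K, 0xCD) = 0x31; 0x57 ⊕ 0x31 = 0x66.

C[1] = 0x49, C[2] = 0x8C, C[3] = 0x66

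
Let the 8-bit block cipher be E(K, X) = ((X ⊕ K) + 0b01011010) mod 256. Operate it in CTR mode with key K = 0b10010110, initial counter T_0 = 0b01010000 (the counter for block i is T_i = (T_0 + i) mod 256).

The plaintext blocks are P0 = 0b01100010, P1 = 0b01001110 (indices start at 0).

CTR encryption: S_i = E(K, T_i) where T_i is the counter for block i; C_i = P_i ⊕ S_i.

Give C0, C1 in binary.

C0 = 0b01000010, C1 = 0b01101111

C0: T = 0b01010000, S = E(K, T) = 0b00100000; 0b01100010 ⊕ 0b00100000 = 0b01000010.
C1: T = 0b01010001, S = E(K, T) = 0b00100001; 0b01001110 ⊕ 0b00100001 = 0b01101111.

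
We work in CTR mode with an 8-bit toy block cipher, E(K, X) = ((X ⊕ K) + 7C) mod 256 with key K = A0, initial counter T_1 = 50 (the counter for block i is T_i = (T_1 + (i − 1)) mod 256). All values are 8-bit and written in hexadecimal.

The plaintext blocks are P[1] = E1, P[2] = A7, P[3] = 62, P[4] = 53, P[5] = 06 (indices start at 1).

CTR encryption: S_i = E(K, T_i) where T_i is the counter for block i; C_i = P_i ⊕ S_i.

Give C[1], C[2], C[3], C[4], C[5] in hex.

C[1]: T = 50, S = E(K, T) = 6C; E1 ⊕ 6C = 8D.
C[2]: T = 51, S = E(K, T) = 6D; A7 ⊕ 6D = CA.
C[3]: T = 52, S = E(K, T) = 6E; 62 ⊕ 6E = 0C.
C[4]: T = 53, S = E(K, T) = 6F; 53 ⊕ 6F = 3C.
C[5]: T = 54, S = E(K, T) = 70; 06 ⊕ 70 = 76.

C[1] = 8D, C[2] = CA, C[3] = 0C, C[4] = 3C, C[5] = 76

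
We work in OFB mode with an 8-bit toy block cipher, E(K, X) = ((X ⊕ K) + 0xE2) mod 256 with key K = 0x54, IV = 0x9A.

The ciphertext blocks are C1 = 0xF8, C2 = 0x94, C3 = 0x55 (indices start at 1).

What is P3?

OFB decryption: S_i = E(K, S_{i−1}) with S_{0} = IV; P_i = C_i ⊕ S_i.
P1: S = E(K, 0x9A) = 0xB0; 0xF8 ⊕ 0xB0 = 0x48.
P2: S = E(K, 0xB0) = 0xC6; 0x94 ⊕ 0xC6 = 0x52.
P3: S = E(K, 0xC6) = 0x74; 0x55 ⊕ 0x74 = 0x21.

P3 = 0x21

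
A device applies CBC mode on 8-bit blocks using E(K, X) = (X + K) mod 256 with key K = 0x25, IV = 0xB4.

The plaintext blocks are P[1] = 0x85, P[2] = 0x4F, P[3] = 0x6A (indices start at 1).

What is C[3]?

C[3] = 0x79

CBC encryption: C_i = E(K, P_i ⊕ C_{i−1}), with C_{0} = IV.
C[1]: P[1] ⊕ 0xB4 = 0x31; E(K, 0x31) = 0x56.
C[2]: P[2] ⊕ 0x56 = 0x19; E(K, 0x19) = 0x3E.
C[3]: P[3] ⊕ 0x3E = 0x54; E(K, 0x54) = 0x79.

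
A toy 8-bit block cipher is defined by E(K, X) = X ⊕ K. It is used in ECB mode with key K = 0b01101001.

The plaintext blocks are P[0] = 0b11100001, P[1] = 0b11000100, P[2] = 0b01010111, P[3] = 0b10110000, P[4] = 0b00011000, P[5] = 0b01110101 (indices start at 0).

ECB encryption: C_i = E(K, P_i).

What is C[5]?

C[5]: E(K, 0b01110101) = 0b00011100.

C[5] = 0b00011100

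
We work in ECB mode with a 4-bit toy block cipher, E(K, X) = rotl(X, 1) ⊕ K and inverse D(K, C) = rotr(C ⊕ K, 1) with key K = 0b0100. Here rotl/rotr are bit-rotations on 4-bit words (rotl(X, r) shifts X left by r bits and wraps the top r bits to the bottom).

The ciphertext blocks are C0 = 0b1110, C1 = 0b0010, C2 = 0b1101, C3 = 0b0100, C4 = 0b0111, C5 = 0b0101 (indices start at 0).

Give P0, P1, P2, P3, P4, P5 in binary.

P0 = 0b0101, P1 = 0b0011, P2 = 0b1100, P3 = 0b0000, P4 = 0b1001, P5 = 0b1000

ECB decryption: P_i = D(K, C_i).
P0: D(K, 0b1110) = 0b0101.
P1: D(K, 0b0010) = 0b0011.
P2: D(K, 0b1101) = 0b1100.
P3: D(K, 0b0100) = 0b0000.
P4: D(K, 0b0111) = 0b1001.
P5: D(K, 0b0101) = 0b1000.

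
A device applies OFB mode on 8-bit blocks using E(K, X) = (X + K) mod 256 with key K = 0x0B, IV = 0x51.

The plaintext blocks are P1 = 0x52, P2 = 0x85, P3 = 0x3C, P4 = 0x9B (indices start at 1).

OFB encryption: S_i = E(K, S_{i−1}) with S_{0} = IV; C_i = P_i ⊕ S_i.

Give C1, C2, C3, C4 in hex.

C1 = 0x0E, C2 = 0xE2, C3 = 0x4E, C4 = 0xE6

C1: S = E(K, 0x51) = 0x5C; 0x52 ⊕ 0x5C = 0x0E.
C2: S = E(K, 0x5C) = 0x67; 0x85 ⊕ 0x67 = 0xE2.
C3: S = E(K, 0x67) = 0x72; 0x3C ⊕ 0x72 = 0x4E.
C4: S = E(K, 0x72) = 0x7D; 0x9B ⊕ 0x7D = 0xE6.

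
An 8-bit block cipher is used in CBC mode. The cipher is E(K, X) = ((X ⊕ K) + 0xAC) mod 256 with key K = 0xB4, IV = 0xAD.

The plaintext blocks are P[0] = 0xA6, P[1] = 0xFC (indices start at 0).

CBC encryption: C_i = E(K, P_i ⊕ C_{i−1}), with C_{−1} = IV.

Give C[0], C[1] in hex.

C[0] = 0x6B, C[1] = 0xCF

C[0]: P[0] ⊕ 0xAD = 0x0B; E(K, 0x0B) = 0x6B.
C[1]: P[1] ⊕ 0x6B = 0x97; E(K, 0x97) = 0xCF.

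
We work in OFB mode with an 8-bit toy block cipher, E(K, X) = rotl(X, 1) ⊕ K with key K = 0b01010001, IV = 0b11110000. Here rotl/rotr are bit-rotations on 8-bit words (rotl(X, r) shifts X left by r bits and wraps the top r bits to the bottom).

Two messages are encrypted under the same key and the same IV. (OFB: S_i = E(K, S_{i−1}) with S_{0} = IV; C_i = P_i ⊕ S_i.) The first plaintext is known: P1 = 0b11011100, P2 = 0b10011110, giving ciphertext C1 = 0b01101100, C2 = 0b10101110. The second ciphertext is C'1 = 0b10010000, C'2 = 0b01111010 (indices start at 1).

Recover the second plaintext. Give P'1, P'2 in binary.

P'1 = 0b00100000, P'2 = 0b01001010

In OFB with a reused IV, both messages share the same keystream S_i, so C_i ⊕ C'_i = P_i ⊕ P'_i and thus P'_i = P_i ⊕ C_i ⊕ C'_i.
P'1: 0b11011100 ⊕ 0b01101100 ⊕ 0b10010000 = 0b00100000.
P'2: 0b10011110 ⊕ 0b10101110 ⊕ 0b01111010 = 0b01001010.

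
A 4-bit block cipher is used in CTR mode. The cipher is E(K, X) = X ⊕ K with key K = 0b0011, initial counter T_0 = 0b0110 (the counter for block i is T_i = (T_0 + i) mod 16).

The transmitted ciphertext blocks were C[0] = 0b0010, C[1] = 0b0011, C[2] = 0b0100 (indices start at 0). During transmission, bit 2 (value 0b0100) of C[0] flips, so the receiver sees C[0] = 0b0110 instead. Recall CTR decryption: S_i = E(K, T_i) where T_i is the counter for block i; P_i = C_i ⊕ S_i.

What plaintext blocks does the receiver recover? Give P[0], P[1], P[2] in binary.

Only C[0] changed, to 0b0110. In CTR, a change in C_i flips the same bit in P_i only; the keystream is unaffected. Decrypting the received ciphertext:
P[0]: T = 0b0110, S = E(K, T) = 0b0101; 0b0110 ⊕ 0b0101 = 0b0011.
P[1]: T = 0b0111, S = E(K, T) = 0b0100; 0b0011 ⊕ 0b0100 = 0b0111.
P[2]: T = 0b1000, S = E(K, T) = 0b1011; 0b0100 ⊕ 0b1011 = 0b1111.
Blocks that differ from the original plaintext: P[0].

P[0] = 0b0011, P[1] = 0b0111, P[2] = 0b1111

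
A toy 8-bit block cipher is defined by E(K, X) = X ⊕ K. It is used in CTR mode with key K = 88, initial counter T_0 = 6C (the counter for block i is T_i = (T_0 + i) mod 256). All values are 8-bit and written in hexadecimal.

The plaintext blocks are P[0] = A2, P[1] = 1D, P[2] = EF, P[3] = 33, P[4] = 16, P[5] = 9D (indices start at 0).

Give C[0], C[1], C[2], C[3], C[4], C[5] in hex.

CTR encryption: S_i = E(K, T_i) where T_i is the counter for block i; C_i = P_i ⊕ S_i.
C[0]: T = 6C, S = E(K, T) = E4; A2 ⊕ E4 = 46.
C[1]: T = 6D, S = E(K, T) = E5; 1D ⊕ E5 = F8.
C[2]: T = 6E, S = E(K, T) = E6; EF ⊕ E6 = 09.
C[3]: T = 6F, S = E(K, T) = E7; 33 ⊕ E7 = D4.
C[4]: T = 70, S = E(K, T) = F8; 16 ⊕ F8 = EE.
C[5]: T = 71, S = E(K, T) = F9; 9D ⊕ F9 = 64.

C[0] = 46, C[1] = F8, C[2] = 09, C[3] = D4, C[4] = EE, C[5] = 64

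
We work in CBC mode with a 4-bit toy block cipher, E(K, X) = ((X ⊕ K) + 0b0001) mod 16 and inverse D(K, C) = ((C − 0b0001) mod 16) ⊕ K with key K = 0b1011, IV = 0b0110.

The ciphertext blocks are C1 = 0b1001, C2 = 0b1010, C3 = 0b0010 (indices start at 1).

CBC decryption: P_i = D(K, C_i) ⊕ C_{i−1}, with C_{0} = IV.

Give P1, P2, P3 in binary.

P1: D(K, 0b1001) = 0b0011; 0b0011 ⊕ 0b0110 = 0b0101.
P2: D(K, 0b1010) = 0b0010; 0b0010 ⊕ 0b1001 = 0b1011.
P3: D(K, 0b0010) = 0b1010; 0b1010 ⊕ 0b1010 = 0b0000.

P1 = 0b0101, P2 = 0b1011, P3 = 0b0000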